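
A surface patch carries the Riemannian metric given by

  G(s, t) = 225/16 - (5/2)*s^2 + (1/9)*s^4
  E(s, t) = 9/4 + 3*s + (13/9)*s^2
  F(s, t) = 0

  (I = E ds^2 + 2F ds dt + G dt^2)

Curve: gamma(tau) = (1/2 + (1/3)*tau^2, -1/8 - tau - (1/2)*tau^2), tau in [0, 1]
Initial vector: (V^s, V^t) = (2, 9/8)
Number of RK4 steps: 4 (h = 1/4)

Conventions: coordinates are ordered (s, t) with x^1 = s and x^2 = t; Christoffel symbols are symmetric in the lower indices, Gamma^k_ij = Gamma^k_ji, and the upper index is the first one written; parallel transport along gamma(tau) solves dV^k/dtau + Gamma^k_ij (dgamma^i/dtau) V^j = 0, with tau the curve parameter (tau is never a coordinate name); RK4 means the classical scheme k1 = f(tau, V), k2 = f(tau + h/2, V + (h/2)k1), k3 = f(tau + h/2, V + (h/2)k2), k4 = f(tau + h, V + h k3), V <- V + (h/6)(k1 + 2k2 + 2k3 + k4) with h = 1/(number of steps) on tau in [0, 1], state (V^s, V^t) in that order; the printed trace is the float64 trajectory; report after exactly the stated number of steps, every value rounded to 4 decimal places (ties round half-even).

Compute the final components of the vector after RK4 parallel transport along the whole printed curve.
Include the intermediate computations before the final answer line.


gamma'(tau) = ((2/3)*tau, -1 - tau); f(tau, V)^k = -Gamma^k_ij(gamma(tau)) gamma'^i(tau) V^j; h = 1/4; intermediate values shown to 6 dp
curve data and Christoffel symbols at the stage parameters:
  tau = 0.000000: gamma = (0.500000, -0.125000), gamma' = (0.000000, -1.000000); Gamma_sss = 0.540541, Gamma_sst = 0.000000, Gamma_stt = 0.297297, Gamma_tss = 0.000000, Gamma_tst = -0.090909, Gamma_ttt = 0.000000
  tau = 0.125000: gamma = (0.505208, -0.257812), gamma' = (0.083333, -1.125000); Gamma_sss = 0.539329, Gamma_sst = 0.000000, Gamma_stt = 0.298567, Gamma_tss = 0.000000, Gamma_tst = -0.091900, Gamma_ttt = 0.000000
  tau = 0.250000: gamma = (0.520833, -0.406250), gamma' = (0.166667, -1.250000); Gamma_sss = 0.535713, Gamma_sst = 0.000000, Gamma_stt = 0.302233, Gamma_tss = 0.000000, Gamma_tst = -0.094880, Gamma_ttt = 0.000000
  tau = 0.375000: gamma = (0.546875, -0.570312), gamma' = (0.250000, -1.375000); Gamma_sss = 0.529755, Gamma_sst = 0.000000, Gamma_stt = 0.307879, Gamma_tss = 0.000000, Gamma_tst = -0.099877, Gamma_ttt = 0.000000
  tau = 0.500000: gamma = (0.583333, -0.750000), gamma' = (0.333333, -1.500000); Gamma_sss = 0.521560, Gamma_sst = 0.000000, Gamma_stt = 0.314866, Gamma_tss = 0.000000, Gamma_tst = -0.106938, Gamma_ttt = 0.000000
  tau = 0.625000: gamma = (0.630208, -0.945312), gamma' = (0.416667, -1.625000); Gamma_sss = 0.511274, Gamma_sst = 0.000000, Gamma_stt = 0.322402, Gamma_tss = 0.000000, Gamma_tst = -0.116137, Gamma_ttt = 0.000000
  tau = 0.750000: gamma = (0.687500, -1.156250), gamma' = (0.500000, -1.750000); Gamma_sss = 0.499088, Gamma_sst = 0.000000, Gamma_stt = 0.329622, Gamma_tss = 0.000000, Gamma_tst = -0.127582, Gamma_ttt = 0.000000
  tau = 0.875000: gamma = (0.755208, -1.382812), gamma' = (0.583333, -1.875000); Gamma_sss = 0.485229, Gamma_sst = 0.000000, Gamma_stt = 0.335672, Gamma_tss = 0.000000, Gamma_tst = -0.141429, Gamma_ttt = 0.000000
  tau = 1.000000: gamma = (0.833333, -1.625000), gamma' = (0.666667, -2.000000); Gamma_sss = 0.469957, Gamma_sst = 0.000000, Gamma_stt = 0.339771, Gamma_tss = 0.000000, Gamma_tst = -0.157895, Gamma_ttt = 0.000000
step 0: V^s = 2.0000, V^t = 1.1250
step 1: k1 = (0.334459, -0.181818), k2 = (0.278473, -0.202655), k3 = (0.277913, -0.201952), k4 = (0.221167, -0.228449); V <- V + (h/6)(k1 + 2k2 + 2k3 + k4): V^s = 2.0695, V^t = 1.0742
step 2: k1 = (0.221041, -0.228459), k2 = (0.164906, -0.261895), k3 = (0.164066, -0.261036), k4 = (0.109593, -0.302581); V <- V + (h/6)(k1 + 2k2 + 2k3 + k4): V^s = 2.1107, V^t = 1.0085
step 3: k1 = (0.109352, -0.302625), k2 = (0.055972, -0.353948), k3 = (0.054032, -0.352999), k4 = (0.000742, -0.415569); V <- V + (h/6)(k1 + 2k2 + 2k3 + k4): V^s = 2.1245, V^t = 0.9196
step 4: k1 = (0.000342, -0.415662), k2 = (-0.055231, -0.491791), k3 = (-0.059254, -0.490734), k4 = (-0.119392, -0.582314); V <- V + (h/6)(k1 + 2k2 + 2k3 + k4): V^s = 2.1100, V^t = 0.7962

Answer: V^s = 2.1100, V^t = 0.7962


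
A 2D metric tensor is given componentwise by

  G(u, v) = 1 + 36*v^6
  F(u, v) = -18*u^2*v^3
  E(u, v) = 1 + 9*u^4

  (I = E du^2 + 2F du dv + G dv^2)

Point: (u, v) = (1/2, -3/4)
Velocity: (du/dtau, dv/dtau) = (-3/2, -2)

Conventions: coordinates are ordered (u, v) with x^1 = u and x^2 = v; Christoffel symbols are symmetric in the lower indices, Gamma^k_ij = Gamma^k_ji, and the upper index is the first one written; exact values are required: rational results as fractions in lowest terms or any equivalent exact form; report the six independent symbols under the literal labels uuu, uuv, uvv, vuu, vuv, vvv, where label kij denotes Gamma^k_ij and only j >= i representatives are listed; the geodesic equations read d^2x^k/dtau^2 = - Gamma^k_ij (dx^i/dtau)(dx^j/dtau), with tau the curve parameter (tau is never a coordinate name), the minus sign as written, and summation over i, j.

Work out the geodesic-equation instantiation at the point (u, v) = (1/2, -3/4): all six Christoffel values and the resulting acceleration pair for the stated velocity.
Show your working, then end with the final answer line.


E = 25/16, F = 243/128, G = 7585/1024 at the point
E_u = 9/2, E_v = 0, F_u = 243/32, F_v = -243/32, G_u = 0, G_v = -6561/128
EG - F^2 = 8161/1024;  g^inv = (1024/8161) * [[7585/1024, -243/128], [-243/128, 25/16]]
first-kind symbols [ij,l] = (1/2)(d_i g_jl + d_j g_il - d_l g_ij): [uu,u] = E_u/2 = 9/4, [uu,v] = F_u - E_v/2 = 243/32, [uv,u] = E_v/2 = 0, [uv,v] = G_u/2 = 0, [vv,u] = F_v - G_u/2 = -243/32, [vv,v] = G_v/2 = -6561/256
Gamma^u_ij = (G*[ij,u] - F*[ij,v])/(EG - F^2), Gamma^v_ij = (E*[ij,v] - F*[ij,u])/(EG - F^2)
Gamma_uuu = 2304/8161, Gamma_uuv = 0, Gamma_uvv = -7776/8161, Gamma_vuu = 7776/8161, Gamma_vuv = 0, Gamma_vvv = -26244/8161
d^2u/dtau^2 = -(Gamma_uuu*(-3/2)^2 + 2*Gamma_uuv*(-3/2)*(-2) + Gamma_uvv*(-2)^2) = 25920/8161
d^2v/dtau^2 = -(Gamma_vuu*(-3/2)^2 + 2*Gamma_vuv*(-3/2)*(-2) + Gamma_vvv*(-2)^2) = 87480/8161

Answer: Gamma_uuu = 2304/8161, Gamma_uuv = 0, Gamma_uvv = -7776/8161, Gamma_vuu = 7776/8161, Gamma_vuv = 0, Gamma_vvv = -26244/8161; accelerations (d^2u/dtau^2, d^2v/dtau^2) = (25920/8161, 87480/8161)


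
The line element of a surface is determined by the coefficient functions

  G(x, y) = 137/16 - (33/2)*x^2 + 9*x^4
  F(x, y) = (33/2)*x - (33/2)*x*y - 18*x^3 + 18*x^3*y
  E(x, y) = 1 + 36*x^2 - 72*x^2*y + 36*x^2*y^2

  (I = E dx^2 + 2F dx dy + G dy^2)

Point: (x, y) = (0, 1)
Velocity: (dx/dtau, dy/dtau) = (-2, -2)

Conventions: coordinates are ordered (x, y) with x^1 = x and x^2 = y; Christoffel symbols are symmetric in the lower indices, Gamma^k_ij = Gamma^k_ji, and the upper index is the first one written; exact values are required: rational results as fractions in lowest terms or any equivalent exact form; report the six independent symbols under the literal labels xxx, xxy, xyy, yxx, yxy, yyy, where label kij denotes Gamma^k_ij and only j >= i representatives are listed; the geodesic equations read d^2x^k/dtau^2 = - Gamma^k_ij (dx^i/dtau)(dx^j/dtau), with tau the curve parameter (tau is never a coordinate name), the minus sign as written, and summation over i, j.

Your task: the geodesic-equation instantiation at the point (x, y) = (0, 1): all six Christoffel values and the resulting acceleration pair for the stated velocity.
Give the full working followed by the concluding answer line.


E = 1, F = 0, G = 137/16 at the point
E_x = 0, E_y = 0, F_x = 0, F_y = 0, G_x = 0, G_y = 0
EG - F^2 = 137/16;  g^inv = (16/137) * [[137/16, 0], [0, 1]]
first-kind symbols [ij,l] = (1/2)(d_i g_jl + d_j g_il - d_l g_ij): [xx,x] = E_x/2 = 0, [xx,y] = F_x - E_y/2 = 0, [xy,x] = E_y/2 = 0, [xy,y] = G_x/2 = 0, [yy,x] = F_y - G_x/2 = 0, [yy,y] = G_y/2 = 0
Gamma^x_ij = (G*[ij,x] - F*[ij,y])/(EG - F^2), Gamma^y_ij = (E*[ij,y] - F*[ij,x])/(EG - F^2)
Gamma_xxx = 0, Gamma_xxy = 0, Gamma_xyy = 0, Gamma_yxx = 0, Gamma_yxy = 0, Gamma_yyy = 0
d^2x/dtau^2 = -(Gamma_xxx*(-2)^2 + 2*Gamma_xxy*(-2)*(-2) + Gamma_xyy*(-2)^2) = 0
d^2y/dtau^2 = -(Gamma_yxx*(-2)^2 + 2*Gamma_yxy*(-2)*(-2) + Gamma_yyy*(-2)^2) = 0

Answer: Gamma_xxx = 0, Gamma_xxy = 0, Gamma_xyy = 0, Gamma_yxx = 0, Gamma_yxy = 0, Gamma_yyy = 0; accelerations (d^2x/dtau^2, d^2y/dtau^2) = (0, 0)


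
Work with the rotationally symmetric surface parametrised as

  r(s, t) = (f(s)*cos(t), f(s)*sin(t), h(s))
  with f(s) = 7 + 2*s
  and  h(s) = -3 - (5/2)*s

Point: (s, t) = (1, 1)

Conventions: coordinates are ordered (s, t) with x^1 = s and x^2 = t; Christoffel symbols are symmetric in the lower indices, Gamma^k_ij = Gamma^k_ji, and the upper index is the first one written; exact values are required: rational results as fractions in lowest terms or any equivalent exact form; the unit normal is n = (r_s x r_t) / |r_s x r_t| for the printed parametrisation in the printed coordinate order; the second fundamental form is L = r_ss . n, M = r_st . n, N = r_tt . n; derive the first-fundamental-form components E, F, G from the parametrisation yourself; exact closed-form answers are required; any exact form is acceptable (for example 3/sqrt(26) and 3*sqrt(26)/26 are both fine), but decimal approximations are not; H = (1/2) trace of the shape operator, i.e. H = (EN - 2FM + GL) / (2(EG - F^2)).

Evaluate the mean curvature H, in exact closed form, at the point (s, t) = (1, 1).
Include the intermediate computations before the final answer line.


f = 9, f' = 2, f'' = 0, h' = -5/2, h'' = 0
E = 41/4, F = 0, G = 81; answer radicand W^2 = 41/4
unnormalised second-form numerators: l = 0, m = 0, n = -45/2; L = l/sqrt(41/4), and similarly M = m/sqrt(W^2), N = n/sqrt(W^2)
H = (E*n - 2*F*m + G*l) / (2*(EG - F^2)*sqrt(W^2)); E*n - 2*F*m + G*l = -1845/8, EG - F^2 = 3321/4, so H = (-5/36)/sqrt(41/4)

Answer: H = -5*sqrt(41)/738


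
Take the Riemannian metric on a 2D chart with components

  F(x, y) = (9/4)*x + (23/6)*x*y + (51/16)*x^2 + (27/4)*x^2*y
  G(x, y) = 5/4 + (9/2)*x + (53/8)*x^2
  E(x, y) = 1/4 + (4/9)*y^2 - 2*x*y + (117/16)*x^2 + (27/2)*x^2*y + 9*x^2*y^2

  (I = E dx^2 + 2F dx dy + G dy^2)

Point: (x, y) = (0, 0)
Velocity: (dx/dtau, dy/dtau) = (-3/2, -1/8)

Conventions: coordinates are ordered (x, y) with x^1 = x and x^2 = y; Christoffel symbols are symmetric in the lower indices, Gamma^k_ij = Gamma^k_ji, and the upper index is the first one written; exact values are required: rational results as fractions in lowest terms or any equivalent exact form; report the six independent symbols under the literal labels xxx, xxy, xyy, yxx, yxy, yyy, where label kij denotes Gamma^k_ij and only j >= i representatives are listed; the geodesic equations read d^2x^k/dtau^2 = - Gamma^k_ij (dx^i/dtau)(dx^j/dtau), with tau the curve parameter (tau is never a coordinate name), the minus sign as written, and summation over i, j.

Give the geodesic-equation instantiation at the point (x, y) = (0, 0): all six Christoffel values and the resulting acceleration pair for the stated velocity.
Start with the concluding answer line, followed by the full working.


Answer: Gamma_xxx = 0, Gamma_xxy = 0, Gamma_xyy = -9, Gamma_yxx = 9/5, Gamma_yxy = 9/5, Gamma_yyy = 0; accelerations (d^2x/dtau^2, d^2y/dtau^2) = (9/64, -189/40)

E = 1/4, F = 0, G = 5/4 at the point
E_x = 0, E_y = 0, F_x = 9/4, F_y = 0, G_x = 9/2, G_y = 0
EG - F^2 = 5/16;  g^inv = (16/5) * [[5/4, 0], [0, 1/4]]
first-kind symbols [ij,l] = (1/2)(d_i g_jl + d_j g_il - d_l g_ij): [xx,x] = E_x/2 = 0, [xx,y] = F_x - E_y/2 = 9/4, [xy,x] = E_y/2 = 0, [xy,y] = G_x/2 = 9/4, [yy,x] = F_y - G_x/2 = -9/4, [yy,y] = G_y/2 = 0
Gamma^x_ij = (G*[ij,x] - F*[ij,y])/(EG - F^2), Gamma^y_ij = (E*[ij,y] - F*[ij,x])/(EG - F^2)
Gamma_xxx = 0, Gamma_xxy = 0, Gamma_xyy = -9, Gamma_yxx = 9/5, Gamma_yxy = 9/5, Gamma_yyy = 0
d^2x/dtau^2 = -(Gamma_xxx*(-3/2)^2 + 2*Gamma_xxy*(-3/2)*(-1/8) + Gamma_xyy*(-1/8)^2) = 9/64
d^2y/dtau^2 = -(Gamma_yxx*(-3/2)^2 + 2*Gamma_yxy*(-3/2)*(-1/8) + Gamma_yyy*(-1/8)^2) = -189/40


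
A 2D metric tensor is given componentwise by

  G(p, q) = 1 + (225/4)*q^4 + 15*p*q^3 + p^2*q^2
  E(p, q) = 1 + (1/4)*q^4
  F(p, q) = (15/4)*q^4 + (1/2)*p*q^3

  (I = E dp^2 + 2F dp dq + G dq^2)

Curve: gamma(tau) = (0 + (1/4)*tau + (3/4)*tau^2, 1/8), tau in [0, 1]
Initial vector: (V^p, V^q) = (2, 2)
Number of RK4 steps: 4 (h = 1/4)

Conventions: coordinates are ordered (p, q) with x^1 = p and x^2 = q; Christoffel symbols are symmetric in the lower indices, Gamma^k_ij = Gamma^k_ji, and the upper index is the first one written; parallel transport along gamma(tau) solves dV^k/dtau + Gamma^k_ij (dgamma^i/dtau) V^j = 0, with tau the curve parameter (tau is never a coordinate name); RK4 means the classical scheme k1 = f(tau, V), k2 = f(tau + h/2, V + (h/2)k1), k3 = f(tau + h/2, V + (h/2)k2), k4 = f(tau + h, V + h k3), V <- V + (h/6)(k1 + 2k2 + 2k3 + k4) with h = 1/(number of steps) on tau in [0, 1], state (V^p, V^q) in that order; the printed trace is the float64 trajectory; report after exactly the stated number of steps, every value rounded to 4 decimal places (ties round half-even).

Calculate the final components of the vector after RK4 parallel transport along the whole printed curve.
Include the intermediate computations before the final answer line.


gamma'(tau) = (1/4 + (3/2)*tau, 0); f(tau, V)^k = -Gamma^k_ij(gamma(tau)) gamma'^i(tau) V^j; h = 1/4; intermediate values shown to 6 dp
curve data and Christoffel symbols at the stage parameters:
  tau = 0.000000: gamma = (0.000000, 0.125000), gamma' = (0.250000, 0.000000); Gamma_ppp = 0.000000, Gamma_ppq = 0.000963, Gamma_pqq = 0.014449, Gamma_qpp = 0.000000, Gamma_qpq = 0.014449, Gamma_qqq = 0.216737
  tau = 0.125000: gamma = (0.042969, 0.125000), gamma' = (0.437500, 0.000000); Gamma_ppp = 0.000000, Gamma_ppq = 0.000962, Gamma_pqq = 0.014762, Gamma_qpp = 0.000000, Gamma_qpq = 0.015092, Gamma_qqq = 0.231571
  tau = 0.250000: gamma = (0.109375, 0.125000), gamma' = (0.625000, 0.000000); Gamma_ppp = 0.000000, Gamma_ppq = 0.000960, Gamma_pqq = 0.015241, Gamma_qpp = 0.000000, Gamma_qpq = 0.016081, Gamma_qqq = 0.255287
  tau = 0.375000: gamma = (0.199219, 0.125000), gamma' = (0.812500, 0.000000); Gamma_ppp = 0.000000, Gamma_ppq = 0.000957, Gamma_pqq = 0.015883, Gamma_qpp = 0.000000, Gamma_qpq = 0.017409, Gamma_qqq = 0.288876
  tau = 0.500000: gamma = (0.312500, 0.125000), gamma' = (1.000000, 0.000000); Gamma_ppp = 0.000000, Gamma_ppq = 0.000953, Gamma_pqq = 0.016682, Gamma_qpp = 0.000000, Gamma_qpq = 0.019065, Gamma_qqq = 0.333631
  tau = 0.625000: gamma = (0.449219, 0.125000), gamma' = (1.187500, 0.000000); Gamma_ppp = 0.000000, Gamma_ppq = 0.000948, Gamma_pqq = 0.017627, Gamma_qpp = 0.000000, Gamma_qpq = 0.021034, Gamma_qqq = 0.391104
  tau = 0.750000: gamma = (0.609375, 0.125000), gamma' = (1.375000, 0.000000); Gamma_ppp = 0.000000, Gamma_ppq = 0.000941, Gamma_pqq = 0.018709, Gamma_qpp = 0.000000, Gamma_qpq = 0.023297, Gamma_qqq = 0.463037
  tau = 0.875000: gamma = (0.792969, 0.125000), gamma' = (1.562500, 0.000000); Gamma_ppp = 0.000000, Gamma_ppq = 0.000933, Gamma_pqq = 0.019911, Gamma_qpp = 0.000000, Gamma_qpq = 0.025828, Gamma_qqq = 0.551277
  tau = 1.000000: gamma = (1.000000, 0.125000), gamma' = (1.750000, 0.000000); Gamma_ppp = 0.000000, Gamma_ppq = 0.000922, Gamma_pqq = 0.021215, Gamma_qpp = 0.000000, Gamma_qpq = 0.028594, Gamma_qqq = 0.657673
step 0: V^p = 2.0000, V^q = 2.0000
step 1: k1 = (-0.000482, -0.007225), k2 = (-0.000841, -0.013200), k3 = (-0.000841, -0.013195), k4 = (-0.001198, -0.020068); V <- V + (h/6)(k1 + 2k2 + 2k3 + k4): V^p = 1.9998, V^q = 1.9967
step 2: k1 = (-0.001198, -0.020068), k2 = (-0.001551, -0.028206), k3 = (-0.001550, -0.028192), k4 = (-0.001897, -0.037931); V <- V + (h/6)(k1 + 2k2 + 2k3 + k4): V^p = 1.9994, V^q = 1.9895
step 3: k1 = (-0.001896, -0.037930), k2 = (-0.002234, -0.049577), k3 = (-0.002233, -0.049540), k4 = (-0.002559, -0.063336); V <- V + (h/6)(k1 + 2k2 + 2k3 + k4): V^p = 1.9988, V^q = 1.9771
step 4: k1 = (-0.002559, -0.063333), k2 = (-0.002870, -0.079469), k3 = (-0.002867, -0.079388), k4 = (-0.003159, -0.097940); V <- V + (h/6)(k1 + 2k2 + 2k3 + k4): V^p = 1.9981, V^q = 1.9571

Answer: V^p = 1.9981, V^q = 1.9571


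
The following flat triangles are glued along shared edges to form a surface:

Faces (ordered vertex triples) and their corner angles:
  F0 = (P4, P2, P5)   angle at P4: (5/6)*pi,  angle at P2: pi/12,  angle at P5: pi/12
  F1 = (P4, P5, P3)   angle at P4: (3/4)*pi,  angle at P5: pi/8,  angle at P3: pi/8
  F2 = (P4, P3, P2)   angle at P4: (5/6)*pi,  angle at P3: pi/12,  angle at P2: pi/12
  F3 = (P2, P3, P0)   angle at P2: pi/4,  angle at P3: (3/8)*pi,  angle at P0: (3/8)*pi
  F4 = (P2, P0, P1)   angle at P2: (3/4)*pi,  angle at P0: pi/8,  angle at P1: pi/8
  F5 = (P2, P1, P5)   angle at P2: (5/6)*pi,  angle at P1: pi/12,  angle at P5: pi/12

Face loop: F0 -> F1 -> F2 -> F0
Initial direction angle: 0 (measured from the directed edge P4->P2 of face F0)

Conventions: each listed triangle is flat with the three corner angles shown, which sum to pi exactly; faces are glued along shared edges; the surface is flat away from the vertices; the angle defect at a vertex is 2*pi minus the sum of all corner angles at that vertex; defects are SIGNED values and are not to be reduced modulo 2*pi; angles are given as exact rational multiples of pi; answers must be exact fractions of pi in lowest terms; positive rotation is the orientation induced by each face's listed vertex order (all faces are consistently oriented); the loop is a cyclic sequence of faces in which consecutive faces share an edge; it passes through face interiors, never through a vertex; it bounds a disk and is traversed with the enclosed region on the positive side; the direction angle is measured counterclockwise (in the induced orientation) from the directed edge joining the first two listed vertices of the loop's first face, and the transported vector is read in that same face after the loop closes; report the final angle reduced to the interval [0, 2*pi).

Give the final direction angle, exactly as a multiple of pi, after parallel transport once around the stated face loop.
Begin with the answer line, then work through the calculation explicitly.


Answer: final direction angle = (19/12)*pi

enclosed vertex P4: corner angles sum to (29/12)*pi, defect = 2*pi - (29/12)*pi = (-5/12)*pi
transport around the loop rotates by the sum of enclosed defects; add to the initial angle mod 2*pi
final angle = 0 - (5/12)*pi = (19/12)*pi (mod 2*pi)


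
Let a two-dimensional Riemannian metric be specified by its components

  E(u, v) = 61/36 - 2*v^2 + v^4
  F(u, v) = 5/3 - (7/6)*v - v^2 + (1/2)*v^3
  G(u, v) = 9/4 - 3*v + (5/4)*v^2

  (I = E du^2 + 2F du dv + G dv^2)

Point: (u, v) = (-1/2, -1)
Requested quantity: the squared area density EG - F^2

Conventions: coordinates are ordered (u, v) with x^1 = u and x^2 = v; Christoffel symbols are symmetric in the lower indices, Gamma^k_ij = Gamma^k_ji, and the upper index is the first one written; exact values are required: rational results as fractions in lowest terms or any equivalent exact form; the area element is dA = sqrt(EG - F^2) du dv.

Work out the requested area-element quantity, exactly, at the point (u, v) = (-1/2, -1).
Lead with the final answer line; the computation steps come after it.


Answer: EG - F^2 = 197/72

E = 25/36, F = 4/3, G = 13/2; EG - F^2 = 197/72


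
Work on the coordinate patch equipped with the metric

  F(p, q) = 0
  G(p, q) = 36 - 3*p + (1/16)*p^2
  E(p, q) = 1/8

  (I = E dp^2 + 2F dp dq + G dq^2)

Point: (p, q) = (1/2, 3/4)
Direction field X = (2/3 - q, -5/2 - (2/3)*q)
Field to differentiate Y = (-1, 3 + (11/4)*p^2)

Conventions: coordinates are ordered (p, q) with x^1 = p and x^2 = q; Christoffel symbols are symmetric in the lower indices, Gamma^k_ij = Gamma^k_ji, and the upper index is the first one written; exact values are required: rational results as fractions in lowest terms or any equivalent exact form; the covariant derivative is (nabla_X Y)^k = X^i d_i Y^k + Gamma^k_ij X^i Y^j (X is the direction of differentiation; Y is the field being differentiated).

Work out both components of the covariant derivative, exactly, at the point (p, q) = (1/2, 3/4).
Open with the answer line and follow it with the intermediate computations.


Answer: (nabla_X Y)^p = -8319/64, (nabla_X Y)^q = -11/32

E = 1/8, F = 0, G = 2209/64 at the point
E_p = 0, E_q = 0, F_p = 0, F_q = 0, G_p = -47/16, G_q = 0
EG - F^2 = 2209/512;  g^inv = (512/2209) * [[2209/64, 0], [0, 1/8]]
first-kind symbols [ij,l] = (1/2)(d_i g_jl + d_j g_il - d_l g_ij): [pp,p] = E_p/2 = 0, [pp,q] = F_p - E_q/2 = 0, [pq,p] = E_q/2 = 0, [pq,q] = G_p/2 = -47/32, [qq,p] = F_q - G_p/2 = 47/32, [qq,q] = G_q/2 = 0
Gamma^p_ij = (G*[ij,p] - F*[ij,q])/(EG - F^2), Gamma^q_ij = (E*[ij,q] - F*[ij,p])/(EG - F^2)
Gamma_ppp = 0, Gamma_ppq = 0, Gamma_pqq = 47/4, Gamma_qpp = 0, Gamma_qpq = -2/47, Gamma_qqq = 0
X = (-1/12, -3), Y = (-1, 59/16) at the point


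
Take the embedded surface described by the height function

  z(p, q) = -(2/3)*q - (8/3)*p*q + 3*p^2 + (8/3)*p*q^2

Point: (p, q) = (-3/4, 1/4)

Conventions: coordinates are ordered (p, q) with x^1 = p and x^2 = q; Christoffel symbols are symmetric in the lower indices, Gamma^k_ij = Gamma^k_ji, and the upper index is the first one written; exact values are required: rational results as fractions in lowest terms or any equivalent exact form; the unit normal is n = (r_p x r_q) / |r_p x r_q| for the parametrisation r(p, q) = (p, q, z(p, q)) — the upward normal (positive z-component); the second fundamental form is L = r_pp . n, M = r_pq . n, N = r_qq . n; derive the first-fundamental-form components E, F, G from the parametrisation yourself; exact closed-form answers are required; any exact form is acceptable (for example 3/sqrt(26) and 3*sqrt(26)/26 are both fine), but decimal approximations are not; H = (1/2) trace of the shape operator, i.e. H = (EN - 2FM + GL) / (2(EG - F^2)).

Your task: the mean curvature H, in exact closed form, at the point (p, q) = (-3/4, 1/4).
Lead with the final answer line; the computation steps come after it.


Answer: H = -1374*sqrt(235)/55225

z_p = -5, z_q = 1/3, z_pp = 6, z_pq = -4/3, z_qq = -4
E = 26, F = -5/3, G = 10/9; answer radicand W^2 = 235/9
unnormalised second-form numerators: l = 6, m = -4/3, n = -4; L = l/sqrt(235/9), and similarly M = m/sqrt(W^2), N = n/sqrt(W^2)
H = (E*n - 2*F*m + G*l) / (2*(EG - F^2)*sqrt(W^2)); E*n - 2*F*m + G*l = -916/9, EG - F^2 = 235/9, so H = (-458/235)/sqrt(235/9)


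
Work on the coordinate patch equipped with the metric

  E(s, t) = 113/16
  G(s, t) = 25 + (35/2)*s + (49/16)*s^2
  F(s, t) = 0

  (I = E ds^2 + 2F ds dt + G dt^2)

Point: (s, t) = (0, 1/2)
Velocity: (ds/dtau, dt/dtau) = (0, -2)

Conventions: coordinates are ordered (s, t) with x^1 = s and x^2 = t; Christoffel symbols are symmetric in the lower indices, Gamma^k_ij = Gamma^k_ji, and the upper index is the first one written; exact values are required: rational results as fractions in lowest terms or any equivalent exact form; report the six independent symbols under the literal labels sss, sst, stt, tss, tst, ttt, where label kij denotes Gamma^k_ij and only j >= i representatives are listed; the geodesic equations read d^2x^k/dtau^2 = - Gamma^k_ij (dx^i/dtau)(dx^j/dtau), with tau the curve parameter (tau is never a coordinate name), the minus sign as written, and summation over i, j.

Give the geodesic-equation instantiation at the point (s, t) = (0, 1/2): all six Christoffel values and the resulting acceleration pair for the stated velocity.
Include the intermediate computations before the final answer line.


E = 113/16, F = 0, G = 25 at the point
E_s = 0, E_t = 0, F_s = 0, F_t = 0, G_s = 35/2, G_t = 0
EG - F^2 = 2825/16;  g^inv = (16/2825) * [[25, 0], [0, 113/16]]
first-kind symbols [ij,l] = (1/2)(d_i g_jl + d_j g_il - d_l g_ij): [ss,s] = E_s/2 = 0, [ss,t] = F_s - E_t/2 = 0, [st,s] = E_t/2 = 0, [st,t] = G_s/2 = 35/4, [tt,s] = F_t - G_s/2 = -35/4, [tt,t] = G_t/2 = 0
Gamma^s_ij = (G*[ij,s] - F*[ij,t])/(EG - F^2), Gamma^t_ij = (E*[ij,t] - F*[ij,s])/(EG - F^2)
Gamma_sss = 0, Gamma_sst = 0, Gamma_stt = -140/113, Gamma_tss = 0, Gamma_tst = 7/20, Gamma_ttt = 0
d^2s/dtau^2 = -(Gamma_sss*(0)^2 + 2*Gamma_sst*(0)*(-2) + Gamma_stt*(-2)^2) = 560/113
d^2t/dtau^2 = -(Gamma_tss*(0)^2 + 2*Gamma_tst*(0)*(-2) + Gamma_ttt*(-2)^2) = 0

Answer: Gamma_sss = 0, Gamma_sst = 0, Gamma_stt = -140/113, Gamma_tss = 0, Gamma_tst = 7/20, Gamma_ttt = 0; accelerations (d^2s/dtau^2, d^2t/dtau^2) = (560/113, 0)


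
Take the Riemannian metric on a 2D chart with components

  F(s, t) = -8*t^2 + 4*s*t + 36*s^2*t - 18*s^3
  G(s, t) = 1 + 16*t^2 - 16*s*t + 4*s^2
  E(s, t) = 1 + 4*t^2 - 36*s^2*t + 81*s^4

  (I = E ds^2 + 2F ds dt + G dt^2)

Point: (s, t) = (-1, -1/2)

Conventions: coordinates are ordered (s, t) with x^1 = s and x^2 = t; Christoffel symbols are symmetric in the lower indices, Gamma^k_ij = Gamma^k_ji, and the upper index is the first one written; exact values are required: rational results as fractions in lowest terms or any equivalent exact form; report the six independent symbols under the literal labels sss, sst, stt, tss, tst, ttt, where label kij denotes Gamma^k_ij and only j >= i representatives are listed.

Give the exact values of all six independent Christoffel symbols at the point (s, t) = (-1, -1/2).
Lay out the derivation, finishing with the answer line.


E = 101, F = 0, G = 1 at the point
E_s = -360, E_t = -40, F_s = -20, F_t = 40, G_s = 0, G_t = 0
EG - F^2 = 101;  g^inv = (1/101) * [[1, 0], [0, 101]]
first-kind symbols [ij,l] = (1/2)(d_i g_jl + d_j g_il - d_l g_ij): [ss,s] = E_s/2 = -180, [ss,t] = F_s - E_t/2 = 0, [st,s] = E_t/2 = -20, [st,t] = G_s/2 = 0, [tt,s] = F_t - G_s/2 = 40, [tt,t] = G_t/2 = 0
Gamma^s_ij = (G*[ij,s] - F*[ij,t])/(EG - F^2), Gamma^t_ij = (E*[ij,t] - F*[ij,s])/(EG - F^2)

Answer: Gamma_sss = -180/101, Gamma_sst = -20/101, Gamma_stt = 40/101, Gamma_tss = 0, Gamma_tst = 0, Gamma_ttt = 0


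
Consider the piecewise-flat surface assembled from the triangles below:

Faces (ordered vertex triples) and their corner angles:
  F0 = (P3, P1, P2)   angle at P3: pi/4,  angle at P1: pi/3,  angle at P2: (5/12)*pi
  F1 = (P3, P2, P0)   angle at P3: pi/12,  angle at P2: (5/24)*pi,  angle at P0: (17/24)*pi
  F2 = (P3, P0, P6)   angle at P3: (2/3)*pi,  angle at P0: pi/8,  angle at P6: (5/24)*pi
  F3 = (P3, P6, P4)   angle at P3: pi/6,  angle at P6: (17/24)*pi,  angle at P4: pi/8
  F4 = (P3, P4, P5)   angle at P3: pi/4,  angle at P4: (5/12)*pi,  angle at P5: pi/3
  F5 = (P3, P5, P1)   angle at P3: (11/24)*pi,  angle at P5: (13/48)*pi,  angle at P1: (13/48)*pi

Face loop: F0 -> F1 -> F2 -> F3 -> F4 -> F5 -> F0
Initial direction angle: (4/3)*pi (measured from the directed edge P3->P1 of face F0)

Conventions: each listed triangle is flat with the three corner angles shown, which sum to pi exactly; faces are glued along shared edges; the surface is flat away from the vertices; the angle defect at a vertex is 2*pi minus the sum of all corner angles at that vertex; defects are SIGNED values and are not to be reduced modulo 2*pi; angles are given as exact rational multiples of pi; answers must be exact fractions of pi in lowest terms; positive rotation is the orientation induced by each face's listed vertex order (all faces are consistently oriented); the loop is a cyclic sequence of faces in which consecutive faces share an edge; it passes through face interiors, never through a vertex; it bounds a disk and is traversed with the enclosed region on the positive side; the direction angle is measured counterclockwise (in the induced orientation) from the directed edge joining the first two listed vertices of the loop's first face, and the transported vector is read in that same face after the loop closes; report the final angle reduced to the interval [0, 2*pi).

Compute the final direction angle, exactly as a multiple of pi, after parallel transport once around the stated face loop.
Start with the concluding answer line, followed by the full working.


Answer: final direction angle = (35/24)*pi

enclosed vertex P3: corner angles sum to (15/8)*pi, defect = 2*pi - (15/8)*pi = pi/8
transport around the loop rotates by the sum of enclosed defects; add to the initial angle mod 2*pi
final angle = (4/3)*pi + pi/8 = (35/24)*pi (mod 2*pi)


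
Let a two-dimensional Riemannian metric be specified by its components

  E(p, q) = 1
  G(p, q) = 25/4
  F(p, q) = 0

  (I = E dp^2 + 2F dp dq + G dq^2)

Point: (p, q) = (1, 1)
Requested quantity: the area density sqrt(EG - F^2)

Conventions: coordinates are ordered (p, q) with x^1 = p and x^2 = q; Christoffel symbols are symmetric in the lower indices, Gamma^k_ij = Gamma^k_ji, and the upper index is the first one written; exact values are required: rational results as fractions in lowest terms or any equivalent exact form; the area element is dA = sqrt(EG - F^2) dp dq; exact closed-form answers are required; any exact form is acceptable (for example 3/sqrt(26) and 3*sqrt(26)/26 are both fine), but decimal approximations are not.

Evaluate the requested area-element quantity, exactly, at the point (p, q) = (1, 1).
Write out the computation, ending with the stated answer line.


E = 1, F = 0, G = 25/4; EG - F^2 = 25/4

Answer: sqrt(EG - F^2) = 5/2


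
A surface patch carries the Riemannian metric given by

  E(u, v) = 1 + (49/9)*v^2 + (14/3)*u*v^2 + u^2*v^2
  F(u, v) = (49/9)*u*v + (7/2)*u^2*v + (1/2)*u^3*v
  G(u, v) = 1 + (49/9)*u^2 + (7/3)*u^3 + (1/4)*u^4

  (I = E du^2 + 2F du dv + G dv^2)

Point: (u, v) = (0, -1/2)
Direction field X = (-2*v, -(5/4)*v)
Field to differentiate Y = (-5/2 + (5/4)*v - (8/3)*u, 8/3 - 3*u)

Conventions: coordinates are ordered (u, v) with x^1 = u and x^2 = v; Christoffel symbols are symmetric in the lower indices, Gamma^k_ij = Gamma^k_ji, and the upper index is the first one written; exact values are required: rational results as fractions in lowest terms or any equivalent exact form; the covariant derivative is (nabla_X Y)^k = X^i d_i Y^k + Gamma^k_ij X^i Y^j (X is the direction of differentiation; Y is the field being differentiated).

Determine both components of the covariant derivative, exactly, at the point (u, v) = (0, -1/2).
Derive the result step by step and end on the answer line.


E = 85/36, F = 0, G = 1 at the point
E_u = 7/6, E_v = -49/9, F_u = -49/18, F_v = 0, G_u = 0, G_v = 0
EG - F^2 = 85/36;  g^inv = (36/85) * [[1, 0], [0, 85/36]]
first-kind symbols [ij,l] = (1/2)(d_i g_jl + d_j g_il - d_l g_ij): [uu,u] = E_u/2 = 7/12, [uu,v] = F_u - E_v/2 = 0, [uv,u] = E_v/2 = -49/18, [uv,v] = G_u/2 = 0, [vv,u] = F_v - G_u/2 = 0, [vv,v] = G_v/2 = 0
Gamma^u_ij = (G*[ij,u] - F*[ij,v])/(EG - F^2), Gamma^v_ij = (E*[ij,v] - F*[ij,u])/(EG - F^2)
Gamma_uuu = 21/85, Gamma_uuv = -98/85, Gamma_uvv = 0, Gamma_vuu = 0, Gamma_vuv = 0, Gamma_vvv = 0
X = (1, 5/8), Y = (-25/8, 8/3) at the point

Answer: (nabla_X Y)^u = -4733/1360, (nabla_X Y)^v = -3


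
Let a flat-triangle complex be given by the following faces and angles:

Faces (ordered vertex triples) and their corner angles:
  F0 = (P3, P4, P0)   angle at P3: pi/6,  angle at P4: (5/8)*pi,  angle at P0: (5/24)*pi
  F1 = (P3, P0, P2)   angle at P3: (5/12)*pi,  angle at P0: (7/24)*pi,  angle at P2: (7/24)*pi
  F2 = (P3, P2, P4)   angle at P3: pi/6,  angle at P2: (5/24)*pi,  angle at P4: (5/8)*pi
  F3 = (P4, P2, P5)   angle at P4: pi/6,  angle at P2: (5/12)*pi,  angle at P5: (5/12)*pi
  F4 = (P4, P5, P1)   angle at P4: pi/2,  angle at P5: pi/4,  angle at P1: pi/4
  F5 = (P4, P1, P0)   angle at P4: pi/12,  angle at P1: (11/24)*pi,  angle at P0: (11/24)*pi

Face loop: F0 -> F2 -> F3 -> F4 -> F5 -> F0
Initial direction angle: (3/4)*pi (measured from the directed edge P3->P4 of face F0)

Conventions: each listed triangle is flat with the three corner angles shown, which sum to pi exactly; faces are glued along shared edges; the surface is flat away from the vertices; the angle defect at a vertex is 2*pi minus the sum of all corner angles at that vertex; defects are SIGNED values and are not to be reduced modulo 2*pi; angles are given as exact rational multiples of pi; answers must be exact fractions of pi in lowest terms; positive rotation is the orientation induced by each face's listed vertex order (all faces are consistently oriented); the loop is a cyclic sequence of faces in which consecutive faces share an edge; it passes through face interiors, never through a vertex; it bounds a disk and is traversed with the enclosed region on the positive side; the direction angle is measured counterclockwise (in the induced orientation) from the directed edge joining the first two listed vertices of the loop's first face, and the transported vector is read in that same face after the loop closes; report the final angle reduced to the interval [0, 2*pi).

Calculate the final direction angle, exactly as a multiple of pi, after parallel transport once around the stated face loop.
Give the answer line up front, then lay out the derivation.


Answer: final direction angle = (3/4)*pi

enclosed vertex P4: corner angles sum to 2*pi, defect = 2*pi - 2*pi = 0
holonomy = initial angle + sum of enclosed defects (mod 2*pi), positive in the induced orientation
final angle = (3/4)*pi + 0 = (3/4)*pi (mod 2*pi)


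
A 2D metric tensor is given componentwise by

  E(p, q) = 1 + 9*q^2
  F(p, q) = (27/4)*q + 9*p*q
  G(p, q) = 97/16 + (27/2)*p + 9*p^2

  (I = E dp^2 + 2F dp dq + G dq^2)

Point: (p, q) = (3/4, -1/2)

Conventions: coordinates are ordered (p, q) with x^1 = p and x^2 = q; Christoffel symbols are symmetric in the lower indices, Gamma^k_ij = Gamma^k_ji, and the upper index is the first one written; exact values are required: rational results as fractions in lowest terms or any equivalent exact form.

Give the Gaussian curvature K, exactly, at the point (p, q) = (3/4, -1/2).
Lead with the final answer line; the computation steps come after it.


Answer: K = -36/2209

E = 13/4, F = -27/4, G = 85/4, EG - F^2 = 47/2 at the point
E_p = 0, E_q = -9, F_p = -9/2, F_q = 27/2, G_p = 27, G_q = 0
E_qq = 18, F_pq = 9, G_pp = 18
Using the Brioschi determinant formula for K from the metric derivatives:
M1 = [[-E_qq/2 + F_pq - G_pp/2, E_p/2, F_p - E_q/2], [F_q - G_p/2, E, F], [G_q/2, F, G]] = [[-9, 0, 0], [0, 13/4, -27/4], [0, -27/4, 85/4]]; det M1 = -423/2
M2 = [[0, E_q/2, G_p/2], [E_q/2, E, F], [G_p/2, F, G]] = [[0, -9/2, 27/2], [-9/2, 13/4, -27/4], [27/2, -27/4, 85/4]]; det M2 = -405/2
det M1 - det M2 = -9; K = -9 / (47/2)^2 = -36/2209


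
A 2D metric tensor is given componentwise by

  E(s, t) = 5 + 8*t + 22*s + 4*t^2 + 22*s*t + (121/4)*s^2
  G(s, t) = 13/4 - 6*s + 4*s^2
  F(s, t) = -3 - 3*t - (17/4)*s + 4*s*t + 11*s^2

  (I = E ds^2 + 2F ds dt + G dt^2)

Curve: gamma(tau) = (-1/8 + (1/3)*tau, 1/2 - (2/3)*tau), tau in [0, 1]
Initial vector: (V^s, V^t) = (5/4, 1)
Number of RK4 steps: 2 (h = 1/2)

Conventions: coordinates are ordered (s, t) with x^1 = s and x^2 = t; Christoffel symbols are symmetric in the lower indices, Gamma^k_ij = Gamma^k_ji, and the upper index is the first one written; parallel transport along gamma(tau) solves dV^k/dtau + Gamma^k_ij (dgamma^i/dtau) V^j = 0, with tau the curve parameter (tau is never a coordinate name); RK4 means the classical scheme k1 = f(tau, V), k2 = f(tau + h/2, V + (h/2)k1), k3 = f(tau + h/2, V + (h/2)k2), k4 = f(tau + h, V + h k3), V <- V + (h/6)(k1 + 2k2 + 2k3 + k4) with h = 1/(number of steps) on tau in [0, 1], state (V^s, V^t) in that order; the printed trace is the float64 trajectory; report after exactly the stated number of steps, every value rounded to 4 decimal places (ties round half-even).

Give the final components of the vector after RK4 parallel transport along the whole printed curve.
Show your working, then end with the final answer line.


gamma'(tau) = (1/3, -2/3); f(tau, V)^k = -Gamma^k_ij(gamma(tau)) gamma'^i(tau) V^j; h = 1/2; intermediate values shown to 6 dp
curve data and Christoffel symbols at the stage parameters:
  tau = 0.000000: gamma = (-0.125000, 0.500000), gamma' = (0.333333, -0.666667); Gamma_sss = 1.351598, Gamma_sst = 0.491490, Gamma_stt = 0.000000, Gamma_tss = -1.022831, Gamma_tst = -0.371939, Gamma_ttt = 0.000000
  tau = 0.250000: gamma = (-0.041667, 0.333333), gamma' = (0.333333, -0.666667); Gamma_sss = 1.418898, Gamma_sst = 0.515963, Gamma_stt = 0.000000, Gamma_tss = -0.921678, Gamma_tst = -0.335155, Gamma_ttt = 0.000000
  tau = 0.500000: gamma = (0.041667, 0.166667), gamma' = (0.333333, -0.666667); Gamma_sss = 1.472186, Gamma_sst = 0.535340, Gamma_stt = 0.000000, Gamma_tss = -0.813891, Gamma_tst = -0.295960, Gamma_ttt = 0.000000
  tau = 0.750000: gamma = (0.125000, 0.000000), gamma' = (0.333333, -0.666667); Gamma_sss = 1.510579, Gamma_sst = 0.549301, Gamma_stt = 0.000000, Gamma_tss = -0.702595, Gamma_tst = -0.255489, Gamma_ttt = 0.000000
  tau = 1.000000: gamma = (0.208333, -0.166667), gamma' = (0.333333, -0.666667); Gamma_sss = 1.534025, Gamma_sst = 0.557827, Gamma_stt = 0.000000, Gamma_tss = -0.590884, Gamma_tst = -0.214867, Gamma_ttt = 0.000000
step 0: V^s = 1.2500, V^t = 1.0000
step 1: k1 = (-0.317421, 0.240210), k2 = (-0.333318, 0.216514), k3 = (-0.331787, 0.215520), k4 = (-0.342768, 0.189498); V <- V + (h/6)(k1 + 2k2 + 2k3 + k4): V^s = 1.0841, V^t = 1.1078
step 2: k1 = (-0.342781, 0.189505), k2 = (-0.348627, 0.162152), k3 = (-0.347174, 0.161476), k4 = (-0.347984, 0.134038); V <- V + (h/6)(k1 + 2k2 + 2k3 + k4): V^s = 0.9106, V^t = 1.1887

Answer: V^s = 0.9106, V^t = 1.1887


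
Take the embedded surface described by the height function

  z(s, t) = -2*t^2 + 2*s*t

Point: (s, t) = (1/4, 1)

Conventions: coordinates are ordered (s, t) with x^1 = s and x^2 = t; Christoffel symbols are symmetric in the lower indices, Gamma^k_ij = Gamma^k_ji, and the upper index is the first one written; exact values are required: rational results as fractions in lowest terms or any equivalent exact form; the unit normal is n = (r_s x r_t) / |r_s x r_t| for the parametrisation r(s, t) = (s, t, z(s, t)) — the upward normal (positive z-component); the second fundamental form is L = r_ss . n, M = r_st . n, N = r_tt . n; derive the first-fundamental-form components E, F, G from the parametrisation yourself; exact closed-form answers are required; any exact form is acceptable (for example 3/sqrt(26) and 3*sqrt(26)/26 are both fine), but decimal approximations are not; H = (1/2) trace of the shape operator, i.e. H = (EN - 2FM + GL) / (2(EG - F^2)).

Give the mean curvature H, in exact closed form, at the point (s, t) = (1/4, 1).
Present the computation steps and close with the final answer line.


z_s = 2, z_t = -7/2, z_ss = 0, z_st = 2, z_tt = -4
E = 5, F = -7, G = 53/4; answer radicand W^2 = 69/4
unnormalised second-form numerators: l = 0, m = 2, n = -4; L = l/sqrt(69/4), and similarly M = m/sqrt(W^2), N = n/sqrt(W^2)
H = (E*n - 2*F*m + G*l) / (2*(EG - F^2)*sqrt(W^2)); E*n - 2*F*m + G*l = 8, EG - F^2 = 69/4, so H = (16/69)/sqrt(69/4)

Answer: H = 32*sqrt(69)/4761


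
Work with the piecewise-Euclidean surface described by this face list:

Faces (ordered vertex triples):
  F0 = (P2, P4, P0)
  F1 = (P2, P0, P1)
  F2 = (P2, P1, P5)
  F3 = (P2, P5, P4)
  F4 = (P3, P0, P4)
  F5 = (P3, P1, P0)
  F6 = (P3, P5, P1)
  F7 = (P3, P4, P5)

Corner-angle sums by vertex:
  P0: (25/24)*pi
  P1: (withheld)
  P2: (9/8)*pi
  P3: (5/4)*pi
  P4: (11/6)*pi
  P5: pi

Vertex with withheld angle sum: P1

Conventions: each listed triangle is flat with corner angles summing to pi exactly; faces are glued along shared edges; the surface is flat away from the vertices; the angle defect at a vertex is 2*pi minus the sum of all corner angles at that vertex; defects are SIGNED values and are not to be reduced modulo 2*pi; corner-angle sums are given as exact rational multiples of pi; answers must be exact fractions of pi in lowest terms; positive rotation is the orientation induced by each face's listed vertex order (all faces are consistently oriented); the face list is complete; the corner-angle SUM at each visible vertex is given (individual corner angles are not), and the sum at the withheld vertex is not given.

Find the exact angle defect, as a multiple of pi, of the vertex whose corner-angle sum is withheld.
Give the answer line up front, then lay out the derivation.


Answer: defect(P1) = pi/4

V = 6, E = 12, F = 8; chi = V - E + F = 2
Gauss-Bonnet: total defect = 2*pi*chi = 4*pi; visible defects sum to (15/4)*pi


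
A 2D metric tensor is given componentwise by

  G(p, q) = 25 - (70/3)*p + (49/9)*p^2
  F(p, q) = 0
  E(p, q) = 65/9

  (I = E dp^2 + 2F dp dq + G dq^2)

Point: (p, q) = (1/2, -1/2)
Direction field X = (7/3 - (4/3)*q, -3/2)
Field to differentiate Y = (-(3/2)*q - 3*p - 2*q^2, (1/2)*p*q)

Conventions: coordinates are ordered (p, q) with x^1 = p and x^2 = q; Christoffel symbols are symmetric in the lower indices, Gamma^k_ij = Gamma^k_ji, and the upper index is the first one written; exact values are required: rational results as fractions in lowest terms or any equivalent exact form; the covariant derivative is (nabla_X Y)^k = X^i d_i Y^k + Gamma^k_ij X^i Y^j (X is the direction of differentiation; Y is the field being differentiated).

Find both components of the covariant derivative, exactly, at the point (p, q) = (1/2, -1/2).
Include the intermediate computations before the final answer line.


E = 65/9, F = 0, G = 529/36 at the point
E_p = 0, E_q = 0, F_p = 0, F_q = 0, G_p = -161/9, G_q = 0
EG - F^2 = 34385/324;  g^inv = (324/34385) * [[529/36, 0], [0, 65/9]]
first-kind symbols [ij,l] = (1/2)(d_i g_jl + d_j g_il - d_l g_ij): [pp,p] = E_p/2 = 0, [pp,q] = F_p - E_q/2 = 0, [pq,p] = E_q/2 = 0, [pq,q] = G_p/2 = -161/18, [qq,p] = F_q - G_p/2 = 161/18, [qq,q] = G_q/2 = 0
Gamma^p_ij = (G*[ij,p] - F*[ij,q])/(EG - F^2), Gamma^q_ij = (E*[ij,q] - F*[ij,p])/(EG - F^2)
Gamma_ppp = 0, Gamma_ppq = 0, Gamma_pqq = 161/130, Gamma_qpp = 0, Gamma_qpq = -14/23, Gamma_qqq = 0
X = (3, -3/2), Y = (-5/4, -1/8) at the point

Answer: (nabla_X Y)^p = -19797/2080, (nabla_X Y)^q = -375/184
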